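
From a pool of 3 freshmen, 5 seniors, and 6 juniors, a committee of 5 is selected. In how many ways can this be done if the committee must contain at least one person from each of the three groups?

1365

Total 5-person selections from all 14: C(14,5) = 2002.
Subtract selections that omit an entire group: no freshmen → C(11,5) = 462; no seniors → C(9,5) = 126; no juniors → C(8,5) = 56.
Add back selections omitting two groups (i.e. drawn from a single group): C(3,5) + C(5,5) + C(6,5) = 7.
By inclusion–exclusion: 2002 − 644 + 7 = 1365.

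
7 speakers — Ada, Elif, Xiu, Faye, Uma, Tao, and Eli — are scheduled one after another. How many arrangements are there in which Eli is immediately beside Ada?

1440

Place the 5 others and the Eli-Ada pair as 6 objects in a line; the pair has 2 internal arrangements.
That gives 2 × 6! = 2 × 720 = 1440.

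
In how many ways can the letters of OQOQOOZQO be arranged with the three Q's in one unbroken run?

Treat the 3 copies of Q as a single block. The multiset to arrange is then {QQQ, O, O, O, O, O, Z}, 7 items in all.
That gives (7)!/(5!) = 42 arrangements.

42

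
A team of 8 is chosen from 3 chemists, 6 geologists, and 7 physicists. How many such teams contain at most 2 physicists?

Split by how many physicists are chosen (0 through 2).
Sum: C(7,0)·C(9,8) + C(7,1)·C(9,7) + C(7,2)·C(9,6) = 9 + 252 + 1764 = 2025.

2025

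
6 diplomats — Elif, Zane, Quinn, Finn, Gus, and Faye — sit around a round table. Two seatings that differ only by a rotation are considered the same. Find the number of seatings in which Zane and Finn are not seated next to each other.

All circular seatings of 6 people number (5)! = 120.
Seatings with Zane beside Finn: treat them as a block with 2 internal orders, giving 2 × (4)! = 48.
Subtracting, 120 − 48 = 72.

72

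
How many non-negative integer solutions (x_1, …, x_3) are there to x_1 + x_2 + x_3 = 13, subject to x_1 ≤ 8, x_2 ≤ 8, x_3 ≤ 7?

54

Without the upper bounds there are C(15,2) = 105 ways to split 13 among 3 variables.
Subtract solutions that violate a single cap (substitute x_i' = x_i − (cap_i+1)): x_1 ≥ 9 gives C(6,2) = 15; x_2 ≥ 9 gives C(6,2) = 15; x_3 ≥ 8 gives C(7,2) = 21. Together 51.
No two caps can be exceeded simultaneously, so the pair terms are all 0.
By inclusion–exclusion the count is 105 − 51 + 0 = 54.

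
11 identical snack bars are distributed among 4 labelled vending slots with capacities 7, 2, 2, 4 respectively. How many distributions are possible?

27

Without the upper bounds there are C(14,3) = 364 ways to split 11 among 4 vending slots.
Subtract solutions that violate a single cap (substitute x_i' = x_i − (cap_i+1)): x_1 ≥ 8 gives C(6,3) = 20; x_2 ≥ 3 gives C(11,3) = 165; x_3 ≥ 3 gives C(11,3) = 165; x_4 ≥ 5 gives C(9,3) = 84. Together 434.
Add back pairs where two caps are both exceeded: 1 + 1 + 0 + 56 + 20 + 20 = 98.
Subtract triples: 0 + 0 + 0 + 1 = 1.
By inclusion–exclusion the count is 364 − 434 + 98 − 1 = 27.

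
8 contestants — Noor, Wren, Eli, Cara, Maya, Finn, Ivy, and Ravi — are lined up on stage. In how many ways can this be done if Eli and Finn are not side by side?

30240

There are 8! = 40320 arrangements in all. If Eli and Finn are adjacent, merging them into one block gives 2·(7)! = 10080 arrangements.
Complementary counting: 40320 − 10080 = 30240.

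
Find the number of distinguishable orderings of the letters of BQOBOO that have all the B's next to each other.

Treat the 2 copies of B as a single block. The multiset to arrange is then {BB, O, O, O, Q}, 5 items in all.
That gives (5)!/(3!) = 20 arrangements.

20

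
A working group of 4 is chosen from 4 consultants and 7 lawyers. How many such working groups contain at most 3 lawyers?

Split by how many lawyers are chosen (0 through 3).
Sum: C(7,0)·C(4,4) + C(7,1)·C(4,3) + C(7,2)·C(4,2) + C(7,3)·C(4,1) = 1 + 28 + 126 + 140 = 295.

295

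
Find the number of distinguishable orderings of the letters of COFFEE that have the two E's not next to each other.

120

Total arrangements of COFFEE: 6!/(2!·2!) = 180.
If the two E's are adjacent, glue them into one block, leaving 5 items to arrange: (5)!/(2!) = 60 ways.
Subtracting, 180 − 60 = 120 arrangements keep the E's apart.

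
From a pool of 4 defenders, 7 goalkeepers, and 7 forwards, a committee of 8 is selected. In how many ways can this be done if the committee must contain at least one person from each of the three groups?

Unrestricted: C(18,8) = 43758 ways to pick any 8 of the 18.
Selections missing a whole group: no defenders → C(14,8) = 3003; no goalkeepers → C(11,8) = 165; no forwards → C(11,8) = 165.
Add back selections omitting two groups (i.e. drawn from a single group): C(4,8) + C(7,8) + C(7,8) = 0.
By inclusion–exclusion: 43758 − 3333 + 0 = 40425.

40425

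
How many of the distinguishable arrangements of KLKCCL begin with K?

30

With the first slot taken by K, it remains to arrange the other 5 letters (LKCCL).
Those 5 letters have C appearing twice and L appearing twice, giving (5)!/(2!·2!) = 30.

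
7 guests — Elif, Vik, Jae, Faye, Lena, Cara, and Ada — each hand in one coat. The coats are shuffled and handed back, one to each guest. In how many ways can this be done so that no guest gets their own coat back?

1854

Let Aᵢ be the assignments in which guest i gets their own coat. We want the size of the complement of A₁∪…∪A_7.
By inclusion–exclusion this is Σ_{j=0}^{7} (−1)^j C(7,j)·(7−j)!.
Computing: 5040 − 5040 + 2520 − 840 + 210 − 42 + 7 − 1 = 1854.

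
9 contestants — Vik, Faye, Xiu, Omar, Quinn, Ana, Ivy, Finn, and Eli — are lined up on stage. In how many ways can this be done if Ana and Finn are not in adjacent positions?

There are 9! = 362880 arrangements in all. If Ana and Finn are adjacent, merging them into one block gives 2·(8)! = 80640 arrangements.
So 362880 − 80640 = 282240 arrangements keep them apart.

282240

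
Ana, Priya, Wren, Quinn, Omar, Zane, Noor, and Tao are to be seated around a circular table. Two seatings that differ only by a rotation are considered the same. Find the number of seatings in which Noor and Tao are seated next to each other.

Glue Noor and Tao into a block (2 internal orders). Seating 7 units around a circle gives (6)! arrangements.
So 2 × (6)! = 2 × 720 = 1440.

1440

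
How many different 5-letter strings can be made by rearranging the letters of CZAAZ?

CZAAZ has 5 letters with A appearing twice and Z appearing twice.
So there are 5! / (2!·2!) = 30 distinguishable arrangements.

30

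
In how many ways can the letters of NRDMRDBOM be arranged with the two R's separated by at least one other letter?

There are 9!/(2!·2!·2!) = 45360 arrangements of NRDMRDBOM in total.
Arrangements with the R's together: treat RR as one letter, giving (8)!/(2!·2!) = 10080.
Hence 45360 − 10080 = 35280.

35280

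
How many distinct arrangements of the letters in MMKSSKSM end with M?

With the last slot taken by M, it remains to arrange the other 7 letters (MKSSKSM).
Those 7 letters have K appearing twice, M appearing twice, and S appearing 3 times, giving (7)!/(3!·2!·2!) = 210.

210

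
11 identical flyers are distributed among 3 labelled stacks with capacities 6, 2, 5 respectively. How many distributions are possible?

6

Without the upper bounds there are C(13,2) = 78 ways to split 11 among 3 stacks.
Subtract solutions that violate a single cap (substitute x_i' = x_i − (cap_i+1)): x_1 ≥ 7 gives C(6,2) = 15; x_2 ≥ 3 gives C(10,2) = 45; x_3 ≥ 6 gives C(7,2) = 21. Together 81.
Add back pairs where two caps are both exceeded: 3 + 0 + 6 = 9.
By inclusion–exclusion the count is 78 − 81 + 9 = 6.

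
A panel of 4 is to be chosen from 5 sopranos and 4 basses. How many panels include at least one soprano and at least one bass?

120

With no constraint there are C(9,4) = 126 possible selections.
Selections missing a whole group: no sopranos → C(4,4) = 1; no basses → C(5,4) = 5.
Both groups omitted at once is impossible, so 126 − 6 = 120.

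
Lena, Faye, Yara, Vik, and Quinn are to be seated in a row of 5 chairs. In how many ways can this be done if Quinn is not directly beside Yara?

Of the 5! = 120 arrangements, those with Quinn and Yara adjacent number 2 × 4! = 48 (treat the pair as a block with 2 internal orders).
So 120 − 48 = 72 arrangements keep them apart.

72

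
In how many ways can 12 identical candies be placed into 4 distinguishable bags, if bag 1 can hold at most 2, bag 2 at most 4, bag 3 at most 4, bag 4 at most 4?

10

By stars and bars, unrestricted non-negative solutions to x_1+…+x_4 = 12 number C(12+3,3) = 455.
Subtract solutions that violate a single cap (substitute x_i' = x_i − (cap_i+1)): x_1 ≥ 3 gives C(12,3) = 220; x_2 ≥ 5 gives C(10,3) = 120; x_3 ≥ 5 gives C(10,3) = 120; x_4 ≥ 5 gives C(10,3) = 120. Together 580.
Add back pairs where two caps are both exceeded: 35 + 35 + 35 + 10 + 10 + 10 = 135.
By inclusion–exclusion the count is 455 − 580 + 135 = 10.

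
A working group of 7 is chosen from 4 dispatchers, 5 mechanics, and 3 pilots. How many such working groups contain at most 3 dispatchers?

736

Split by how many dispatchers are chosen (0 through 3).
Sum: C(4,0)·C(8,7) + C(4,1)·C(8,6) + C(4,2)·C(8,5) + C(4,3)·C(8,4) = 8 + 112 + 336 + 280 = 736.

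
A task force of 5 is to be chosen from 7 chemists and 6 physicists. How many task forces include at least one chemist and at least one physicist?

1260

Unrestricted: C(13,5) = 1287 ways to pick any 5 of the 13.
Selections missing a whole group: no chemists → C(6,5) = 6; no physicists → C(7,5) = 21.
Both groups omitted at once is impossible, so 1287 − 27 = 1260.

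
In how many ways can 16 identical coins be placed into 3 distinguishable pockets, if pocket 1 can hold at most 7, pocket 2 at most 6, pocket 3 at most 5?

Ignoring the caps, the number of non-negative solutions to x_1+…+x_3 = 16 is C(18,2) = 153.
Subtract solutions that violate a single cap (substitute x_i' = x_i − (cap_i+1)): x_1 ≥ 8 gives C(10,2) = 45; x_2 ≥ 7 gives C(11,2) = 55; x_3 ≥ 6 gives C(12,2) = 66. Together 166.
Add back pairs where two caps are both exceeded: 3 + 6 + 10 = 19.
By inclusion–exclusion the count is 153 − 166 + 19 = 6.

6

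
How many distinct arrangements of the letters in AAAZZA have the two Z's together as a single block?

Treat the 2 copies of Z as a single block. The multiset to arrange is then {ZZ, A, A, A, A}, 5 items in all.
That gives (5)!/(4!) = 5 arrangements.

5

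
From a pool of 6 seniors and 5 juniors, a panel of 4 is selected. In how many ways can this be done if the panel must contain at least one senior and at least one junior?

310

Total 4-person selections from all 11: C(11,4) = 330.
Selections missing a whole group: no seniors → C(5,4) = 5; no juniors → C(6,4) = 15.
Both groups omitted at once is impossible, so 330 − 20 = 310.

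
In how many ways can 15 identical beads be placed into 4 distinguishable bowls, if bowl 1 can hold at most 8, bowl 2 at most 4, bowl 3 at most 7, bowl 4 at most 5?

By stars and bars, unrestricted non-negative solutions to x_1+…+x_4 = 15 number C(15+3,3) = 816.
Subtract solutions that violate a single cap (substitute x_i' = x_i − (cap_i+1)): x_1 ≥ 9 gives C(9,3) = 84; x_2 ≥ 5 gives C(13,3) = 286; x_3 ≥ 8 gives C(10,3) = 120; x_4 ≥ 6 gives C(12,3) = 220. Together 710.
Add back pairs where two caps are both exceeded: 4 + 0 + 1 + 10 + 35 + 4 = 54.
By inclusion–exclusion the count is 816 − 710 + 54 = 160.

160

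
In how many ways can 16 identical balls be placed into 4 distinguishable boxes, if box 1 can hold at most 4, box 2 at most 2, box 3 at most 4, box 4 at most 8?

10

By stars and bars, unrestricted non-negative solutions to x_1+…+x_4 = 16 number C(16+3,3) = 969.
Subtract solutions that violate a single cap (substitute x_i' = x_i − (cap_i+1)): x_1 ≥ 5 gives C(14,3) = 364; x_2 ≥ 3 gives C(16,3) = 560; x_3 ≥ 5 gives C(14,3) = 364; x_4 ≥ 9 gives C(10,3) = 120. Together 1408.
Add back pairs where two caps are both exceeded: 165 + 84 + 10 + 165 + 35 + 10 = 469.
Subtract triples: 20 + 0 + 0 + 0 = 20.
By inclusion–exclusion the count is 969 − 1408 + 469 − 20 = 10.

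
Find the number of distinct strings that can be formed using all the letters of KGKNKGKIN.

Letter multiplicities in KGKNKGKIN: G×2, I×1, K×4, N×2.
The number of distinct arrangements is 9!/(4!·2!·2!) = 362880/96 = 3780.

3780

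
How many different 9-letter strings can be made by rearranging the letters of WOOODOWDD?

1260

The 9 letters of WOOODOWDD have repeats: D appearing 3 times, O appearing 4 times, and W appearing twice.
The number of distinct arrangements is 9!/(4!·3!·2!) = 362880/288 = 1260.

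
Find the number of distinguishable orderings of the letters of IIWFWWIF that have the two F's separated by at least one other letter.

420

Total arrangements of IIWFWWIF: 8!/(3!·3!·2!) = 560.
If the two F's are adjacent, glue them into one block, leaving 7 items to arrange: (7)!/(3!·3!) = 140 ways.
Subtracting, 560 − 140 = 420 arrangements keep the F's apart.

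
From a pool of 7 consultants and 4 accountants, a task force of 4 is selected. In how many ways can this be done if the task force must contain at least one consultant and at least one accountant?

294

Total 4-person selections from all 11: C(11,4) = 330.
Subtract selections that omit an entire group: no consultants → C(4,4) = 1; no accountants → C(7,4) = 35.
Both groups omitted at once is impossible, so 330 − 36 = 294.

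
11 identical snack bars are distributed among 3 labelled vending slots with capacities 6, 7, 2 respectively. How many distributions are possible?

Ignoring the caps, the number of non-negative solutions to x_1+…+x_3 = 11 is C(13,2) = 78.
Subtract solutions that violate a single cap (substitute x_i' = x_i − (cap_i+1)): x_1 ≥ 7 gives C(6,2) = 15; x_2 ≥ 8 gives C(5,2) = 10; x_3 ≥ 3 gives C(10,2) = 45. Together 70.
Add back pairs where two caps are both exceeded: 0 + 3 + 1 = 4.
By inclusion–exclusion the count is 78 − 70 + 4 = 12.

12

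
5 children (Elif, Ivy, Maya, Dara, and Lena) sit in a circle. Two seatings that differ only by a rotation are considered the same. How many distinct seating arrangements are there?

Around a circle, 5 distinct people have 5!/5 = (4)! = 24 rotationally distinct seatings.

24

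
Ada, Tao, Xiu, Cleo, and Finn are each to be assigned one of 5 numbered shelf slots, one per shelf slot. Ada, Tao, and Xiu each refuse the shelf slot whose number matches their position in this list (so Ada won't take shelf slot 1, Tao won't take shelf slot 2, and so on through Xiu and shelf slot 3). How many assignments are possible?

Let Aᵢ (for i ∈ {1, 2, 3}) be the placements that put person i in their forbidden shelf slot. Any j of these fix j positions, leaving (5−j)! ways to fill the rest, and there are C(3,j) ways to pick which j.
By inclusion–exclusion, the number of valid placements is Σ_{j=0}^{3} (−1)^j C(3,j)·(5−j)!.
Computing: 120 − 72 + 18 − 2 = 64.

64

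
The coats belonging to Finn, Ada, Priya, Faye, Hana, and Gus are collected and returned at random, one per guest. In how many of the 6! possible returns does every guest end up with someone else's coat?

265

This is the derangement count D_6: permutations of 6 items with no fixed point.
By inclusion–exclusion this is Σ_{j=0}^{6} (−1)^j C(6,j)·(6−j)!.
Computing: 720 − 720 + 360 − 120 + 30 − 6 + 1 = 265.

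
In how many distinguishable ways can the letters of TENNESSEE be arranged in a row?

The 9 letters of TENNESSEE have repeats: E appearing 4 times, N appearing twice, and S appearing twice.
The number of distinct arrangements is 9!/(4!·2!·2!) = 362880/96 = 3780.

3780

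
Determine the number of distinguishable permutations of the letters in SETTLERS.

SETTLERS has 8 letters with E appearing twice, S appearing twice, and T appearing twice.
The number of distinct arrangements is 8!/(2!·2!·2!) = 40320/8 = 5040.

5040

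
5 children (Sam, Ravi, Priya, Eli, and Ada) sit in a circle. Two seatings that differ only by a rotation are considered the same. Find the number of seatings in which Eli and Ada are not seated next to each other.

Without the restriction there are (4)! = 24 seatings.
Seatings with Eli beside Ada: treat them as a block with 2 internal orders, giving 2 × (3)! = 12.
Subtracting, 24 − 12 = 12.

12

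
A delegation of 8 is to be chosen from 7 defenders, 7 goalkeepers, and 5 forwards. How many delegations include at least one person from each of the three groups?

With no constraint there are C(19,8) = 75582 possible selections.
Selections missing a whole group: no defenders → C(12,8) = 495; no goalkeepers → C(12,8) = 495; no forwards → C(14,8) = 3003.
Add back selections omitting two groups (i.e. drawn from a single group): C(7,8) + C(7,8) + C(5,8) = 0.
By inclusion–exclusion: 75582 − 3993 + 0 = 71589.

71589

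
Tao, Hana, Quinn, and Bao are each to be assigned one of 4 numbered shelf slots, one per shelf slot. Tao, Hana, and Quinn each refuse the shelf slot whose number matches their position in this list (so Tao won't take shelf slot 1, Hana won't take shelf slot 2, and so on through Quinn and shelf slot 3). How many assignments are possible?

11

Let Aᵢ (for i ∈ {1, 2, 3}) be the placements that put person i in their forbidden shelf slot. Any j of these fix j positions, leaving (4−j)! ways to fill the rest, and there are C(3,j) ways to pick which j.
By inclusion–exclusion, the number of valid placements is Σ_{j=0}^{3} (−1)^j C(3,j)·(4−j)!.
Computing: 24 − 18 + 6 − 1 = 11.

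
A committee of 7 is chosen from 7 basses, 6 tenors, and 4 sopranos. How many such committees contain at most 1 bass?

Split by how many basses are chosen (0 through 1).
Sum: C(7,0)·C(10,7) + C(7,1)·C(10,6) = 120 + 1470 = 1590.

1590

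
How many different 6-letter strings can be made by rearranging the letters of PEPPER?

Letter multiplicities in PEPPER: E×2, P×3, R×1.
Dividing 6! = 720 by 3!·2! = 12 for the repeated letters gives 60.

60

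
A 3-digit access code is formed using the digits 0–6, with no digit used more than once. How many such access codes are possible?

210

With no repetition, fill the 3 digits in order: 7 choices, then 6, down to 5.
7 × 6 × 5 = 210.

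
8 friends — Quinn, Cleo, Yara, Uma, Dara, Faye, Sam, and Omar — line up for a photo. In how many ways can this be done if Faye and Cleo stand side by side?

Place the 6 others and the Faye-Cleo pair as 7 objects in a line; the pair has 2 internal arrangements.
That gives 2 × 7! = 2 × 5040 = 10080.

10080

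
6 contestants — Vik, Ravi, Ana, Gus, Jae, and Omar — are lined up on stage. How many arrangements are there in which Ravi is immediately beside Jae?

Place the 4 others and the Ravi-Jae pair as 5 objects in a line; the pair has 2 internal arrangements.
That gives 2 × 5! = 2 × 120 = 240.

240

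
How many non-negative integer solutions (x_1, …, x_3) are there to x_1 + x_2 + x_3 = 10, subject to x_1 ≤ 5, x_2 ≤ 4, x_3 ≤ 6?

Ignoring the caps, the number of non-negative solutions to x_1+…+x_3 = 10 is C(12,2) = 66.
Subtract solutions that violate a single cap (substitute x_i' = x_i − (cap_i+1)): x_1 ≥ 6 gives C(6,2) = 15; x_2 ≥ 5 gives C(7,2) = 21; x_3 ≥ 7 gives C(5,2) = 10. Together 46.
No two caps can be exceeded simultaneously, so the pair terms are all 0.
By inclusion–exclusion the count is 66 − 46 + 0 = 20.

20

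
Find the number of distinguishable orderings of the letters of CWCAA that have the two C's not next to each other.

Total arrangements of CWCAA: 5!/(2!·2!) = 30.
If the two C's are adjacent, glue them into one block, leaving 4 items to arrange: (4)!/(2!) = 12 ways.
Hence 30 − 12 = 18.

18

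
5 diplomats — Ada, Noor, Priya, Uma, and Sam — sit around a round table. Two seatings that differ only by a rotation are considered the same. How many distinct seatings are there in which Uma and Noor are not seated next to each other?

All circular seatings of 5 people number (4)! = 24.
Those with Uma next to Noor: fuse the pair into one unit and seat 4 units around a circle — 2·(3)! = 12.
Subtracting, 24 − 12 = 12.

12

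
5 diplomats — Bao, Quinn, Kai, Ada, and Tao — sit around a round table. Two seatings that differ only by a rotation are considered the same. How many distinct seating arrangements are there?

Seat Bao anywhere (absorbing the rotational symmetry), then permute the other 4: (4)! = 24.

24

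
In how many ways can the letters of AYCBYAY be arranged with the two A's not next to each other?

There are 7!/(3!·2!) = 420 arrangements of AYCBYAY in total.
If the two A's are adjacent, glue them into one block, leaving 6 items to arrange: (6)!/(3!) = 120 ways.
Hence 420 − 120 = 300.

300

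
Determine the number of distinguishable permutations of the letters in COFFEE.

COFFEE has 6 letters with E appearing twice and F appearing twice.
The number of distinct arrangements is 6!/(2!·2!) = 720/4 = 180.

180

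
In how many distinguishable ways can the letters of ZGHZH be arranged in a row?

Letter multiplicities in ZGHZH: G×1, H×2, Z×2.
The number of distinct arrangements is 5!/(2!·2!) = 120/4 = 30.

30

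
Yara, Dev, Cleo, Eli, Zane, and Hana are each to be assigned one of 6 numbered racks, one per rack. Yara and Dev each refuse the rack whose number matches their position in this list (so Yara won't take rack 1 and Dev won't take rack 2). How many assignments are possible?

Let Aᵢ (for i ∈ {1, 2}) be the placements that put person i in their forbidden rack. Any j of these fix j positions, leaving (6−j)! ways to fill the rest, and there are C(2,j) ways to pick which j.
By inclusion–exclusion, the number of valid placements is Σ_{j=0}^{2} (−1)^j C(2,j)·(6−j)!.
Computing: 720 − 240 + 24 = 504.

504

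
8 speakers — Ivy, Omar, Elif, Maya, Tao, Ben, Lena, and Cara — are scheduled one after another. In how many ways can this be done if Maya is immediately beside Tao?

Treat {Maya, Tao} as a single unit. There are 7 units to order, and the pair itself can be ordered 2 ways.
That gives 2 × 7! = 2 × 5040 = 10080.

10080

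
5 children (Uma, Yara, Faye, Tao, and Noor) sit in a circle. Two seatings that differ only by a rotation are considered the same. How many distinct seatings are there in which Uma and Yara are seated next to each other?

Glue Uma and Yara into a block (2 internal orders). Seating 4 units around a circle gives (3)! arrangements.
So 2 × (3)! = 2 × 6 = 12.

12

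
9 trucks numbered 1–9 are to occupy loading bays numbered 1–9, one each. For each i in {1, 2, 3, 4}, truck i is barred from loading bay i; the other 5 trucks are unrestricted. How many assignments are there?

Let Aᵢ (for 1 ≤ i ≤ 4) be the placements that put truck i in its forbidden loading bay. Any j of these fix j positions, leaving (9−j)! ways to fill the rest, and there are C(4,j) ways to pick which j.
By inclusion–exclusion, the number of valid placements is Σ_{j=0}^{4} (−1)^j C(4,j)·(9−j)!.
Computing: 362880 − 161280 + 30240 − 2880 + 120 = 229080.

229080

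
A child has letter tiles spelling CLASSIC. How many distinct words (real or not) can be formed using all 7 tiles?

The 7 letters of CLASSIC have repeats: C appearing twice and S appearing twice.
So there are 7! / (2!·2!) = 1260 distinguishable arrangements.

1260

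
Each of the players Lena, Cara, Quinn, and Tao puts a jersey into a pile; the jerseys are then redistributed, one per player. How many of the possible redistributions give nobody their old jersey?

9

This is the derangement count D_4: permutations of 4 items with no fixed point.
By inclusion–exclusion this is Σ_{j=0}^{4} (−1)^j C(4,j)·(4−j)!.
Computing: 24 − 24 + 12 − 4 + 1 = 9.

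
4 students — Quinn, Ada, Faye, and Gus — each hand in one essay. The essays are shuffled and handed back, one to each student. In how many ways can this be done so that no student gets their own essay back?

9

Let Aᵢ be the assignments in which student i gets their own essay. We want the size of the complement of A₁∪…∪A_4.
By inclusion–exclusion this is Σ_{j=0}^{4} (−1)^j C(4,j)·(4−j)!.
Computing: 24 − 24 + 12 − 4 + 1 = 9.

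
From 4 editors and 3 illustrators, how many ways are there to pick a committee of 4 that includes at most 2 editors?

Split by how many editors are chosen (0 through 2).
Sum: C(4,0)·C(3,4) + C(4,1)·C(3,3) + C(4,2)·C(3,2) = 0 + 4 + 18 = 22.

22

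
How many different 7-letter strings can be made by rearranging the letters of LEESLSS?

Letter multiplicities in LEESLSS: E×2, L×2, S×3.
So there are 7! / (3!·2!·2!) = 210 distinguishable arrangements.

210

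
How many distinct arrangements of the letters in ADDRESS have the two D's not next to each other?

900

Total arrangements of ADDRESS: 7!/(2!·2!) = 1260.
Arrangements with the D's together: treat DD as one letter, giving (6)!/(2!) = 360.
Subtracting, 1260 − 360 = 900 arrangements keep the D's apart.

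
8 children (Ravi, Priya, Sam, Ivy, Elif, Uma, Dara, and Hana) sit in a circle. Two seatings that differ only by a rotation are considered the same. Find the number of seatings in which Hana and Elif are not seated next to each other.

3600

All circular seatings of 8 people number (7)! = 5040.
Those with Hana next to Elif: fuse the pair into one unit and seat 7 units around a circle — 2·(6)! = 1440.
Subtracting, 5040 − 1440 = 3600.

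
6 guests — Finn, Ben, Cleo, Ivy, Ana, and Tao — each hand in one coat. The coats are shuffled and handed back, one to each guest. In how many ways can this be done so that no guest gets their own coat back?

265

This is the derangement count D_6: permutations of 6 items with no fixed point.
By inclusion–exclusion this is Σ_{j=0}^{6} (−1)^j C(6,j)·(6−j)!.
Computing: 720 − 720 + 360 − 120 + 30 − 6 + 1 = 265.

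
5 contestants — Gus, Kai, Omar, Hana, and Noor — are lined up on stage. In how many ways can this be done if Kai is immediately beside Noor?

48

Place the 3 others and the Kai-Noor pair as 4 objects in a line; the pair has 2 internal arrangements.
So the count is 2·(4)! = 48.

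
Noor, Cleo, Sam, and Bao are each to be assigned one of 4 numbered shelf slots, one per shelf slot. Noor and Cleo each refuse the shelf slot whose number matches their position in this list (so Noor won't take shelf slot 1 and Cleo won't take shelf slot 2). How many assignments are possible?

14

Let Aᵢ (for i ∈ {1, 2}) be the placements that put person i in their forbidden shelf slot. Any j of these fix j positions, leaving (4−j)! ways to fill the rest, and there are C(2,j) ways to pick which j.
By inclusion–exclusion, the number of valid placements is Σ_{j=0}^{2} (−1)^j C(2,j)·(4−j)!.
Computing: 24 − 12 + 2 = 14.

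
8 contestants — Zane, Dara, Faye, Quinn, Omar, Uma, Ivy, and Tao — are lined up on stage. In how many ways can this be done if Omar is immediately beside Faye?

10080

Treat {Omar, Faye} as a single unit. There are 7 units to order, and the pair itself can be ordered 2 ways.
That gives 2 × 7! = 2 × 5040 = 10080.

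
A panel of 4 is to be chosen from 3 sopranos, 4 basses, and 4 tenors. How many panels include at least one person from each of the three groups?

With no constraint there are C(11,4) = 330 possible selections.
Selections missing a whole group: no sopranos → C(8,4) = 70; no basses → C(7,4) = 35; no tenors → C(7,4) = 35.
Add back selections omitting two groups (i.e. drawn from a single group): C(3,4) + C(4,4) + C(4,4) = 2.
By inclusion–exclusion: 330 − 140 + 2 = 192.

192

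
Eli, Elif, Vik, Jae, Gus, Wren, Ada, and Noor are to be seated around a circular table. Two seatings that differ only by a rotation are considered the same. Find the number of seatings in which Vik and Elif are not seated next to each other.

All circular seatings of 8 people number (7)! = 5040.
Seatings with Vik beside Elif: treat them as a block with 2 internal orders, giving 2 × (6)! = 1440.
Subtracting, 5040 − 1440 = 3600.

3600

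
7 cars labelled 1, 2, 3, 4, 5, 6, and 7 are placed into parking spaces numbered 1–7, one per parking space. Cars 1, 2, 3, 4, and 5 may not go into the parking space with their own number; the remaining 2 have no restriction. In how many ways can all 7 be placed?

2428

Let Aᵢ (for 1 ≤ i ≤ 5) be the placements that put car i in its forbidden parking space. Any j of these fix j positions, leaving (7−j)! ways to fill the rest, and there are C(5,j) ways to pick which j.
By inclusion–exclusion, the number of valid placements is Σ_{j=0}^{5} (−1)^j C(5,j)·(7−j)!.
Computing: 5040 − 3600 + 1200 − 240 + 30 − 2 = 2428.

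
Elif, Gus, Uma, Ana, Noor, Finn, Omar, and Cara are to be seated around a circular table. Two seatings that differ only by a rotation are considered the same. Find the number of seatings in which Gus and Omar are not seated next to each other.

Without the restriction there are (7)! = 5040 seatings.
Those with Gus next to Omar: fuse the pair into one unit and seat 7 units around a circle — 2·(6)! = 1440.
Subtracting, 5040 − 1440 = 3600.

3600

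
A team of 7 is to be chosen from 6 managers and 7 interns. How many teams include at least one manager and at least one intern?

1715

Unrestricted: C(13,7) = 1716 ways to pick any 7 of the 13.
Subtract selections that omit an entire group: no managers → C(7,7) = 1; no interns → C(6,7) = 0.
Both groups omitted at once is impossible, so 1716 − 1 = 1715.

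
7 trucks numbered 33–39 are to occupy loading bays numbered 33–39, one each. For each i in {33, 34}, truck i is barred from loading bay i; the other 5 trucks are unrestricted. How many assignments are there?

Let Aᵢ (for i ∈ {33, 34}) be the placements that put truck i in its forbidden loading bay. Any j of these fix j positions, leaving (7−j)! ways to fill the rest, and there are C(2,j) ways to pick which j.
By inclusion–exclusion, the number of valid placements is Σ_{j=0}^{2} (−1)^j C(2,j)·(7−j)!.
Computing: 5040 − 1440 + 120 = 3720.

3720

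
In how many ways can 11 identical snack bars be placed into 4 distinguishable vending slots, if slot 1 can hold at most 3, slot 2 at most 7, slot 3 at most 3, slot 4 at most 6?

91

By stars and bars, unrestricted non-negative solutions to x_1+…+x_4 = 11 number C(11+3,3) = 364.
Subtract solutions that violate a single cap (substitute x_i' = x_i − (cap_i+1)): x_1 ≥ 4 gives C(10,3) = 120; x_2 ≥ 8 gives C(6,3) = 20; x_3 ≥ 4 gives C(10,3) = 120; x_4 ≥ 7 gives C(7,3) = 35. Together 295.
Add back pairs where two caps are both exceeded: 0 + 20 + 1 + 0 + 0 + 1 = 22.
By inclusion–exclusion the count is 364 − 295 + 22 = 91.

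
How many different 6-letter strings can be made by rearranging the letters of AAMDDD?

AAMDDD has 6 letters with A appearing twice and D appearing 3 times.
Dividing 6! = 720 by 3!·2! = 12 for the repeated letters gives 60.

60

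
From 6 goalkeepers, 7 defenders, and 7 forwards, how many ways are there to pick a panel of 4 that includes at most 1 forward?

Split by how many forwards are chosen (0 through 1).
Sum: C(7,0)·C(13,4) + C(7,1)·C(13,3) = 715 + 2002 = 2717.

2717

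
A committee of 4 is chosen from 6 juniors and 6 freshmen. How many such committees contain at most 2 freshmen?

360

Split by how many freshmen are chosen (0 through 2).
Sum: C(6,0)·C(6,4) + C(6,1)·C(6,3) + C(6,2)·C(6,2) = 15 + 120 + 225 = 360.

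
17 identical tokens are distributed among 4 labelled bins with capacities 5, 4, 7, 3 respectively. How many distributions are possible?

10

Ignoring the caps, the number of non-negative solutions to x_1+…+x_4 = 17 is C(20,3) = 1140.
Subtract solutions that violate a single cap (substitute x_i' = x_i − (cap_i+1)): x_1 ≥ 6 gives C(14,3) = 364; x_2 ≥ 5 gives C(15,3) = 455; x_3 ≥ 8 gives C(12,3) = 220; x_4 ≥ 4 gives C(16,3) = 560. Together 1599.
Add back pairs where two caps are both exceeded: 84 + 20 + 120 + 35 + 165 + 56 = 480.
Subtract triples: 0 + 10 + 0 + 1 = 11.
By inclusion–exclusion the count is 1140 − 1599 + 480 − 11 = 10.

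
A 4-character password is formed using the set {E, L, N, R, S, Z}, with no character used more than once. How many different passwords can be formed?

Choose and order 4 of the 6 symbols: the first character has 6 options, the next 5, then 4, 3.
That product is 6 × 5 × 4 × 3 = 360.

360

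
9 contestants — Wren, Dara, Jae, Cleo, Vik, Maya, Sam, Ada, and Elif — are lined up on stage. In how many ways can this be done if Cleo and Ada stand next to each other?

Treat {Cleo, Ada} as a single unit. There are 8 units to order, and the pair itself can be ordered 2 ways.
That gives 2 × 8! = 2 × 40320 = 80640.

80640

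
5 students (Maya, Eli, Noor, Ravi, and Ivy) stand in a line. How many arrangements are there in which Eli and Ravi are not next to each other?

Of the 5! = 120 arrangements, those with Eli and Ravi adjacent number 2 × 4! = 48 (treat the pair as a block with 2 internal orders).
Complementary counting: 120 − 48 = 72.

72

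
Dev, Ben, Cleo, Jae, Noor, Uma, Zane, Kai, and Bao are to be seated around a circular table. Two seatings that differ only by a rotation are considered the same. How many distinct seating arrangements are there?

Seat Dev anywhere (absorbing the rotational symmetry), then permute the other 8: (8)! = 40320.

40320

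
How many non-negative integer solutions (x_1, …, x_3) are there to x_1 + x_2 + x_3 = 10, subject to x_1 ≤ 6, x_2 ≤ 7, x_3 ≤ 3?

22

Ignoring the caps, the number of non-negative solutions to x_1+…+x_3 = 10 is C(12,2) = 66.
Subtract solutions that violate a single cap (substitute x_i' = x_i − (cap_i+1)): x_1 ≥ 7 gives C(5,2) = 10; x_2 ≥ 8 gives C(4,2) = 6; x_3 ≥ 4 gives C(8,2) = 28. Together 44.
No two caps can be exceeded simultaneously, so the pair terms are all 0.
By inclusion–exclusion the count is 66 − 44 + 0 = 22.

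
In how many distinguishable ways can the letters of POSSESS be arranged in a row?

POSSESS has 7 letters with S appearing 4 times.
The number of distinct arrangements is 7!/(4!) = 5040/24 = 210.

210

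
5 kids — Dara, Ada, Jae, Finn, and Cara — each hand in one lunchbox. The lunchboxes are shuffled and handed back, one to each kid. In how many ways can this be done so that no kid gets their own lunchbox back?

44

Count assignments avoiding every fixed point. For any j of the 5 kids fixed to their own lunchbox, the other 5−j can be arranged in (5−j)! ways.
By inclusion–exclusion this is Σ_{j=0}^{5} (−1)^j C(5,j)·(5−j)!.
Computing: 120 − 120 + 60 − 20 + 5 − 1 = 44.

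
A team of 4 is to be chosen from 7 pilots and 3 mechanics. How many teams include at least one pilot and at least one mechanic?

Unrestricted: C(10,4) = 210 ways to pick any 4 of the 10.
Selections missing a whole group: no pilots → C(3,4) = 0; no mechanics → C(7,4) = 35.
Both groups omitted at once is impossible, so 210 − 35 = 175.

175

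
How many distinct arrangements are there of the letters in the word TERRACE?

1260

The 7 letters of TERRACE have repeats: E appearing twice and R appearing twice.
So there are 7! / (2!·2!) = 1260 distinguishable arrangements.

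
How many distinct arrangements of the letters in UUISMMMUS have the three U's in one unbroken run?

420

Treat the 3 copies of U as a single block. The multiset to arrange is then {UUU, I, M, M, M, S, S}, 7 items in all.
That gives (7)!/(3!·2!) = 420 arrangements.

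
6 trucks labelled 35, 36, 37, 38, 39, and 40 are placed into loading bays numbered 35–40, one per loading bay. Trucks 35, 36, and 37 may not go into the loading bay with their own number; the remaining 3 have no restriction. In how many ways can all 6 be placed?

426

Let Aᵢ (for i ∈ {35, 36, 37}) be the placements that put truck i in its forbidden loading bay. Any j of these fix j positions, leaving (6−j)! ways to fill the rest, and there are C(3,j) ways to pick which j.
By inclusion–exclusion, the number of valid placements is Σ_{j=0}^{3} (−1)^j C(3,j)·(6−j)!.
Computing: 720 − 360 + 72 − 6 = 426.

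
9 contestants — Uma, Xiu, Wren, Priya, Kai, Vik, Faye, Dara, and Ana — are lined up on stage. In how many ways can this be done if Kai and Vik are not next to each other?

Of the 9! = 362880 arrangements, those with Kai and Vik adjacent number 2 × 8! = 80640 (treat the pair as a block with 2 internal orders).
So 362880 − 80640 = 282240 arrangements keep them apart.

282240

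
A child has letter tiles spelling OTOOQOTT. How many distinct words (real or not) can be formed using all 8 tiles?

280

OTOOQOTT has 8 letters with O appearing 4 times and T appearing 3 times.
So there are 8! / (4!·3!) = 280 distinguishable arrangements.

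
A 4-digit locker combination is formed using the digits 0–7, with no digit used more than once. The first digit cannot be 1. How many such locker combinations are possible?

1470

The first digit has 8−1 = 7 choices (anything except 1).
The remaining 3 digits are filled from the other 7 symbols without repetition: 7 × 6 × 5 = 210.
Total: 7 × 210 = 1470.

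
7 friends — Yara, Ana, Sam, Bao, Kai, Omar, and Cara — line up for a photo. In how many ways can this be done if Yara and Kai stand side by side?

Glue Yara and Kai into one block (2 internal orders), leaving 6 units to arrange in a row.
That gives 2 × 6! = 2 × 720 = 1440.

1440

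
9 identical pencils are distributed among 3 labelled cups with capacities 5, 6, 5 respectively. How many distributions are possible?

29

Ignoring the caps, the number of non-negative solutions to x_1+…+x_3 = 9 is C(11,2) = 55.
Subtract solutions that violate a single cap (substitute x_i' = x_i − (cap_i+1)): x_1 ≥ 6 gives C(5,2) = 10; x_2 ≥ 7 gives C(4,2) = 6; x_3 ≥ 6 gives C(5,2) = 10. Together 26.
No two caps can be exceeded simultaneously, so the pair terms are all 0.
By inclusion–exclusion the count is 55 − 26 + 0 = 29.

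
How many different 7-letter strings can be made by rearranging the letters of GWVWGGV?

GWVWGGV has 7 letters with G appearing 3 times, V appearing twice, and W appearing twice.
Dividing 7! = 5040 by 3!·2!·2! = 24 for the repeated letters gives 210.

210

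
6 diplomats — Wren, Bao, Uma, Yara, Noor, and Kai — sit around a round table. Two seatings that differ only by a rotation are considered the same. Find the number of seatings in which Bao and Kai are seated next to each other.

Glue Bao and Kai into a block (2 internal orders). Seating 5 units around a circle gives (4)! arrangements.
So 2 × (4)! = 2 × 24 = 48.

48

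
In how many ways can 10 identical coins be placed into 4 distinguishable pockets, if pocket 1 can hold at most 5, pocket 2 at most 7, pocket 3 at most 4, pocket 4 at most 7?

175

Ignoring the caps, the number of non-negative solutions to x_1+…+x_4 = 10 is C(13,3) = 286.
Subtract solutions that violate a single cap (substitute x_i' = x_i − (cap_i+1)): x_1 ≥ 6 gives C(7,3) = 35; x_2 ≥ 8 gives C(5,3) = 10; x_3 ≥ 5 gives C(8,3) = 56; x_4 ≥ 8 gives C(5,3) = 10. Together 111.
No two caps can be exceeded simultaneously, so the pair terms are all 0.
By inclusion–exclusion the count is 286 − 111 + 0 = 175.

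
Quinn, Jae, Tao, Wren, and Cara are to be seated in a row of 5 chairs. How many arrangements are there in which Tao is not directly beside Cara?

72

Of the 5! = 120 arrangements, those with Tao and Cara adjacent number 2 × 4! = 48 (treat the pair as a block with 2 internal orders).
Complementary counting: 120 − 48 = 72.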